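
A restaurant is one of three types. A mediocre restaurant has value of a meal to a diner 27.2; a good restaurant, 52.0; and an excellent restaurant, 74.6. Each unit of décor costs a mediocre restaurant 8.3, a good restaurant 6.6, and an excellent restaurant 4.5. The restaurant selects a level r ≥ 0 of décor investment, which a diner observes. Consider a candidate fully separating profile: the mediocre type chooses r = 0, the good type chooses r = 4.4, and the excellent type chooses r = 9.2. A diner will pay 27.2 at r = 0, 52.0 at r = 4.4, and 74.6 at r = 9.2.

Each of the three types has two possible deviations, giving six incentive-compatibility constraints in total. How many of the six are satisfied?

5

Excellent (own payoff 74.6 − 4.5×9.2 = 33.2): to r=0 gives 27.2 → no gain ✓; to r=4.4 gives 52.0 − 4.5×4.4 = 32.2 → no gain ✓.
Mediocre (own payoff 27.2): to r=4.4 gives 52.0 − 8.3×4.4 = 15.48 → no gain ✓; to r=9.2 gives 74.6 − 8.3×9.2 = -1.76 → no gain ✓.
Good (own payoff 52.0 − 6.6×4.4 = 22.96): to r=0 gives 27.2 → profitable ✗; to r=9.2 gives 74.6 − 6.6×9.2 = 13.88 → no gain ✓.
5 of the 6 constraints hold; not an equilibrium.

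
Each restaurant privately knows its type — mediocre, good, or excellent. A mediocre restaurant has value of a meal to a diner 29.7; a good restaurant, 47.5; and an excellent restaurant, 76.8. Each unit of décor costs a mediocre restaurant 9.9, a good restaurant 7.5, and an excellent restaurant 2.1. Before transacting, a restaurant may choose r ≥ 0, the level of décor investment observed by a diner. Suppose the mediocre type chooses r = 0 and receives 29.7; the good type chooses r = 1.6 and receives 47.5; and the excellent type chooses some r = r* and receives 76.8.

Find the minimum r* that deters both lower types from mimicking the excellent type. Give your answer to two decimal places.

5.51

Mediocre type (on-path payoff 29.7) won't mimic when 29.7 ≥ 76.8 − 9.9·r*, i.e. r* ≥ 4.76.
Good type (on-path payoff 47.5 − 7.5×1.6 = 35.5) won't mimic when 35.5 ≥ 76.8 − 7.5·r*, i.e. r* ≥ 5.51.
Both must hold, so r* = max(4.76, 5.51) = 5.51. The good type's constraint binds.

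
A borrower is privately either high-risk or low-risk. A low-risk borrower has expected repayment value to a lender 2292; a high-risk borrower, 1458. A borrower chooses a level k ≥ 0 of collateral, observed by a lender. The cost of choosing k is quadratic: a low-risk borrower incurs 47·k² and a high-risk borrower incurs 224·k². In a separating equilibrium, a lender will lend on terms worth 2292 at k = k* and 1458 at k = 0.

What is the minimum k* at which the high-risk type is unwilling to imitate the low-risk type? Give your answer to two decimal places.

The high-risk type at k = 0 receives 1458; imitating at k* yields 2292 − 224·k*².
Indifference: 1458 = 2292 − 224·k*², so k*² = (2292 − 1458) / 224 ≈ 3.7232.
k* = √3.7232 ≈ 1.93.

1.93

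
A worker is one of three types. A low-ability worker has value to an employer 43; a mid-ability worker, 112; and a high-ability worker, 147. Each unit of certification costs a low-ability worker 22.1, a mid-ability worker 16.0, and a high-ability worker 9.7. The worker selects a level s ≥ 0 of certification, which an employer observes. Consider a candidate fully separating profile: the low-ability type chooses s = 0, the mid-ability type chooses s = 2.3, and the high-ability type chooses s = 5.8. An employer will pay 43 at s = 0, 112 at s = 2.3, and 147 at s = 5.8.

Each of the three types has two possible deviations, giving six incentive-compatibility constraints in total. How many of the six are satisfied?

5

High-ability (own payoff 147 − 9.7×5.8 = 90.74): to s=0 gives 43 → no gain ✓; to s=2.3 gives 112 − 9.7×2.3 = 89.69 → no gain ✓.
Low-ability (own payoff 43): to s=2.3 gives 112 − 22.1×2.3 = 61.17 → profitable ✗; to s=5.8 gives 147 − 22.1×5.8 = 18.82 → no gain ✓.
Mid-ability (own payoff 112 − 16.0×2.3 = 75.2): to s=0 gives 43 → no gain ✓; to s=5.8 gives 147 − 16.0×5.8 = 54.2 → no gain ✓.
5 of the 6 constraints hold; not an equilibrium.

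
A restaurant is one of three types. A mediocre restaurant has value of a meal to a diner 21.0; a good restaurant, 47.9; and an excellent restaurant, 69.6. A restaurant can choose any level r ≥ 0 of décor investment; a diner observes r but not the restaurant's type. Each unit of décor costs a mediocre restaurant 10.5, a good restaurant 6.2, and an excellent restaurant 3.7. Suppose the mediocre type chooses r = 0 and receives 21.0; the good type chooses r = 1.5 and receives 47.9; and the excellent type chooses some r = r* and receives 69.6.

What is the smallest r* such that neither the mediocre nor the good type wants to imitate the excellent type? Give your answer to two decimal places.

Mediocre type (on-path payoff 21.0) won't mimic when 21.0 ≥ 69.6 − 10.5·r*, i.e. r* ≥ 4.63.
Good type (on-path payoff 47.9 − 6.2×1.5 = 38.6) won't mimic when 38.6 ≥ 69.6 − 6.2·r*, i.e. r* ≥ 5.00.
Both must hold, so r* = max(4.63, 5.00) = 5.00. The good type's constraint binds.

5.00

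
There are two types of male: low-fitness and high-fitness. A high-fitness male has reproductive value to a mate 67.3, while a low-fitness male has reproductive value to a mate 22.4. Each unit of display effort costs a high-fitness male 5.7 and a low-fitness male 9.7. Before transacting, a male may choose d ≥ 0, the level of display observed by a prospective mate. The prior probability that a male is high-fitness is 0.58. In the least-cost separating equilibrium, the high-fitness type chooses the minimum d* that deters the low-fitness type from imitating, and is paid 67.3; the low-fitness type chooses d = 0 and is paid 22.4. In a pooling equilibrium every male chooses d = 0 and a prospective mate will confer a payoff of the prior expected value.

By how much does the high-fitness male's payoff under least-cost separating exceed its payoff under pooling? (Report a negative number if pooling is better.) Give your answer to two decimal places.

Least-cost separating signal: d* solves 22.4 = 67.3 − 9.7·d*, so d* = (67.3 − 22.4)/9.7 ≈ 4.6289.
High-fitness type's separating payoff: 67.3 − 5.7 × d* = 67.3 − 5.7 × (67.3 − 22.4)/9.7 = 67.3 − 255.93/9.7 ≈ 40.9155.
Pooling payoff: 0.58 × 67.3 + 0.42 × 22.4 = 48.442.
Difference: 40.9155 − 48.442 = -7.5265, i.e. -7.53 to two decimal places.
The high-fitness type would prefer the pooling outcome.

-7.53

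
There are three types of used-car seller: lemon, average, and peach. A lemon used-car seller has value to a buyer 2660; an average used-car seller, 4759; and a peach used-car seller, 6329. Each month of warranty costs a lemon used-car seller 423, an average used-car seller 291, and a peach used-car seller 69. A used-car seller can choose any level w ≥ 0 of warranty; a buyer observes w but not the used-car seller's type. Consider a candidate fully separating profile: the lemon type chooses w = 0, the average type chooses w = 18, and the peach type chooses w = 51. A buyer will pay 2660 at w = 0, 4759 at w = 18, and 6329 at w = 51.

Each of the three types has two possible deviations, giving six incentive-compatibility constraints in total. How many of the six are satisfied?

Lemon (own payoff 2660): to w=18 gives 4759 − 423×18 = -2855 → no gain ✓; to w=51 gives 6329 − 423×51 = -15244 → no gain ✓.
Average (own payoff 4759 − 291×18 = -479): to w=0 gives 2660 → profitable ✗; to w=51 gives 6329 − 291×51 = -8512 → no gain ✓.
Peach (own payoff 6329 − 69×51 = 2810): to w=0 gives 2660 → no gain ✓; to w=18 gives 4759 − 69×18 = 3517 → profitable ✗.
4 of the 6 constraints hold; not an equilibrium.

4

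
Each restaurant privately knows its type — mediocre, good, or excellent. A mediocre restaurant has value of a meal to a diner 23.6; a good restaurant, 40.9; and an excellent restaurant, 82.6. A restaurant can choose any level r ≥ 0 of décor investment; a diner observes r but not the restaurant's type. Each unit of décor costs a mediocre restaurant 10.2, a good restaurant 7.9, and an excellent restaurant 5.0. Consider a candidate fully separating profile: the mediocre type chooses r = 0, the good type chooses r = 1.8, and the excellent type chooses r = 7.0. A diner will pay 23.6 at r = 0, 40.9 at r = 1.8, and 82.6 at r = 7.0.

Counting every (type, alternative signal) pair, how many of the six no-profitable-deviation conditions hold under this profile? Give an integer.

Excellent (own payoff 82.6 − 5.0×7.0 = 47.6): to r=0 gives 23.6 → no gain ✓; to r=1.8 gives 40.9 − 5.0×1.8 = 31.9 → no gain ✓.
Good (own payoff 40.9 − 7.9×1.8 = 26.68): to r=0 gives 23.6 → no gain ✓; to r=7.0 gives 82.6 − 7.9×7.0 = 27.3 → profitable ✗.
Mediocre (own payoff 23.6): to r=1.8 gives 40.9 − 10.2×1.8 = 22.54 → no gain ✓; to r=7.0 gives 82.6 − 10.2×7.0 = 11.2 → no gain ✓.
5 of the 6 constraints hold; not an equilibrium.

5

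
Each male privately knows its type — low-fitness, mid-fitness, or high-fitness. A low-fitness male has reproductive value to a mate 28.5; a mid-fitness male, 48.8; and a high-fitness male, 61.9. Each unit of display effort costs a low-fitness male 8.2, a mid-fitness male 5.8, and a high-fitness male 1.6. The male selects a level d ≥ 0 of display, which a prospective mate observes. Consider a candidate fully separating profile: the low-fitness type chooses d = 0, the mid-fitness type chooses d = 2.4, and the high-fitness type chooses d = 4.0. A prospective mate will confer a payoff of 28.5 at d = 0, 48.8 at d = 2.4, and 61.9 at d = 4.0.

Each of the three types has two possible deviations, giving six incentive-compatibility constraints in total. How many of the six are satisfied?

Low-fitness (own payoff 28.5): to d=2.4 gives 48.8 − 8.2×2.4 = 29.12 → profitable ✗; to d=4.0 gives 61.9 − 8.2×4.0 = 29.1 → profitable ✗.
High-fitness (own payoff 61.9 − 1.6×4.0 = 55.5): to d=0 gives 28.5 → no gain ✓; to d=2.4 gives 48.8 − 1.6×2.4 = 44.96 → no gain ✓.
Mid-fitness (own payoff 48.8 − 5.8×2.4 = 34.88): to d=0 gives 28.5 → no gain ✓; to d=4.0 gives 61.9 − 5.8×4.0 = 38.7 → profitable ✗.
3 of the 6 constraints hold; not an equilibrium.

3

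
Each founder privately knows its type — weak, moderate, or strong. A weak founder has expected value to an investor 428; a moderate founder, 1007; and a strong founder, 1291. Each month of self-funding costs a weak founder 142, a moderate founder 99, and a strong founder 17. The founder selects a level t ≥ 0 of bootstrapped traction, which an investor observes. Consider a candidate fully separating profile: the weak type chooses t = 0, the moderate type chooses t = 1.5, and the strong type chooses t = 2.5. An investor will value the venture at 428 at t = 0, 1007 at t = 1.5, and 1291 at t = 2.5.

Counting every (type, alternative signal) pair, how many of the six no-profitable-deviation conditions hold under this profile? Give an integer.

Moderate (own payoff 1007 − 99×1.5 = 858.5): to t=0 gives 428 → no gain ✓; to t=2.5 gives 1291 − 99×2.5 = 1043.5 → profitable ✗.
Strong (own payoff 1291 − 17×2.5 = 1248.5): to t=0 gives 428 → no gain ✓; to t=1.5 gives 1007 − 17×1.5 = 981.5 → no gain ✓.
Weak (own payoff 428): to t=1.5 gives 1007 − 142×1.5 = 794 → profitable ✗; to t=2.5 gives 1291 − 142×2.5 = 936 → profitable ✗.
3 of the 6 constraints hold; not an equilibrium.

3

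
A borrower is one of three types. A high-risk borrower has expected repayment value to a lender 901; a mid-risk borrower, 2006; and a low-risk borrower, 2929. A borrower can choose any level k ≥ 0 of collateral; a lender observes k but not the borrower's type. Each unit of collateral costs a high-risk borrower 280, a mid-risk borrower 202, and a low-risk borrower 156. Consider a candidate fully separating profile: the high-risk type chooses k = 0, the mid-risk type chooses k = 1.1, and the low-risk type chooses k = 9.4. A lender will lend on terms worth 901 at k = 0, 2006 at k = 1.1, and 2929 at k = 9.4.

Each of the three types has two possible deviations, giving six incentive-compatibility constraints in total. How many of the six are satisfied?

4

Low-risk (own payoff 2929 − 156×9.4 = 1462.6): to k=0 gives 901 → no gain ✓; to k=1.1 gives 2006 − 156×1.1 = 1834.4 → profitable ✗.
High-risk (own payoff 901): to k=1.1 gives 2006 − 280×1.1 = 1698 → profitable ✗; to k=9.4 gives 2929 − 280×9.4 = 297 → no gain ✓.
Mid-risk (own payoff 2006 − 202×1.1 = 1783.8): to k=0 gives 901 → no gain ✓; to k=9.4 gives 2929 − 202×9.4 = 1030.2 → no gain ✓.
4 of the 6 constraints hold; not an equilibrium.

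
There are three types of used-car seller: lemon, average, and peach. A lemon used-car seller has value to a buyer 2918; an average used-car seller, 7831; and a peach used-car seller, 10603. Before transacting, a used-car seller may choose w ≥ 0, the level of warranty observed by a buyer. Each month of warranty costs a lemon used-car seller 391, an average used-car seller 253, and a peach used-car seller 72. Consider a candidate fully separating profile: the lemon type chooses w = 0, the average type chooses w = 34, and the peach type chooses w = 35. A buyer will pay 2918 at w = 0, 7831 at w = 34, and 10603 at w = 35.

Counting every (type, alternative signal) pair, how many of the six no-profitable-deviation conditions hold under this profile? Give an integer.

Average (own payoff 7831 − 253×34 = -771): to w=0 gives 2918 → profitable ✗; to w=35 gives 10603 − 253×35 = 1748 → profitable ✗.
Lemon (own payoff 2918): to w=34 gives 7831 − 391×34 = -5463 → no gain ✓; to w=35 gives 10603 − 391×35 = -3082 → no gain ✓.
Peach (own payoff 10603 − 72×35 = 8083): to w=0 gives 2918 → no gain ✓; to w=34 gives 7831 − 72×34 = 5383 → no gain ✓.
4 of the 6 constraints hold; not an equilibrium.

4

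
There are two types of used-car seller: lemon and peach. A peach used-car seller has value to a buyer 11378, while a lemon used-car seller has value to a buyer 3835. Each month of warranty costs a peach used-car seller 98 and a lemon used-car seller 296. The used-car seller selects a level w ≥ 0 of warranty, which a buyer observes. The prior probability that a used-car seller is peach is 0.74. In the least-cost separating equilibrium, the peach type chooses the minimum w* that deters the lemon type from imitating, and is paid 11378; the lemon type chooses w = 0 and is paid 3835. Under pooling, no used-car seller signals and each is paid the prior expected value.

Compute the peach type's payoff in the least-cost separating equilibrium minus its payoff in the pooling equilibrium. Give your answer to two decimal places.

Least-cost separating signal: w* solves 3835 = 11378 − 296·w*, so w* = (11378 − 3835)/296 ≈ 25.4831.
Peach type's separating payoff: 11378 − 98 × w* = 11378 − 98 × (11378 − 3835)/296 = 11378 − 739214/296 ≈ 8880.6554.
Pooling payoff: 0.74 × 11378 + 0.26 × 3835 = 9416.82.
Difference: 8880.6554 − 9416.82 = -536.1646, i.e. -536.16 to two decimal places.
The peach type would prefer the pooling outcome.

-536.16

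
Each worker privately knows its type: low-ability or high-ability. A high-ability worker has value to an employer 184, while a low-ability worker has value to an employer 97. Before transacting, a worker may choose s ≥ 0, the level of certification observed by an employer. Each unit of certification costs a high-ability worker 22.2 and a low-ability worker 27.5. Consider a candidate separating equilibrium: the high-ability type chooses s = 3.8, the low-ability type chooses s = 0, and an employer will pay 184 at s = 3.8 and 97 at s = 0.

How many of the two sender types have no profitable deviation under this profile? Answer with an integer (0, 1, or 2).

2

Low-ability type: stay at 0 → 97; mimic → 184 − 27.5 × 3.8 = 79.5. IC holds (97 ≥ 79.5).
High-ability type: signal → 184 − 22.2 × 3.8 = 99.64; deviate to 0 → 97. IC holds (99.64 ≥ 97).
2 of 2 constraints hold, so this is a separating equilibrium.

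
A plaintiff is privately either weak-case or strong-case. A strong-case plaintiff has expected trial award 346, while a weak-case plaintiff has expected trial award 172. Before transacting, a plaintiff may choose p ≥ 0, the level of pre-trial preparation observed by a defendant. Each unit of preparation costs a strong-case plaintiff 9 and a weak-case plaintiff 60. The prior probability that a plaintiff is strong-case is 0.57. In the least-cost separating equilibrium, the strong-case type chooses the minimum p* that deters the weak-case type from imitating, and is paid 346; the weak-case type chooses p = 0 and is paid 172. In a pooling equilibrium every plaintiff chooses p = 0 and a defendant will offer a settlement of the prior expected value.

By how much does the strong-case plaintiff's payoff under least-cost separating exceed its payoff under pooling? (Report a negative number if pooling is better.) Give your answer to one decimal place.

Least-cost separating signal: p* solves 172 = 346 − 60·p*, so p* = (346 − 172)/60 = 2.9.
Strong-case type's separating payoff: 346 − 9 × p* = 346 − 9 × (346 − 172)/60 = 346 − 1566/60 = 319.9.
Pooling payoff: 0.57 × 346 + 0.43 × 172 = 271.18.
Difference: 319.9 − 271.18 = 48.72, i.e. 48.7 to one decimal place.
The strong-case type prefers to separate.

48.7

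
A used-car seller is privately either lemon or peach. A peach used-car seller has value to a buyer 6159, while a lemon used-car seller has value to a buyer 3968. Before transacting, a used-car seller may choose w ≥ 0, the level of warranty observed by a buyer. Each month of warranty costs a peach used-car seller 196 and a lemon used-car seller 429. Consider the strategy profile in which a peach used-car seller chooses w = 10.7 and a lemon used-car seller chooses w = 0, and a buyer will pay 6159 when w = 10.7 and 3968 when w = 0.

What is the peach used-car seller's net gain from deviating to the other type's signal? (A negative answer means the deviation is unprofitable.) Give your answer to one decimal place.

Playing w = 10.7 the peach used-car seller receives 6159 − 196 × 10.7 = 4061.8.
Deviating to w = 0 yields 3968 instead.
Gain from deviating: 3968 − 4061.8 = -93.8.
The gain is negative, so the peach type's incentive-compatibility constraint is satisfied.

-93.8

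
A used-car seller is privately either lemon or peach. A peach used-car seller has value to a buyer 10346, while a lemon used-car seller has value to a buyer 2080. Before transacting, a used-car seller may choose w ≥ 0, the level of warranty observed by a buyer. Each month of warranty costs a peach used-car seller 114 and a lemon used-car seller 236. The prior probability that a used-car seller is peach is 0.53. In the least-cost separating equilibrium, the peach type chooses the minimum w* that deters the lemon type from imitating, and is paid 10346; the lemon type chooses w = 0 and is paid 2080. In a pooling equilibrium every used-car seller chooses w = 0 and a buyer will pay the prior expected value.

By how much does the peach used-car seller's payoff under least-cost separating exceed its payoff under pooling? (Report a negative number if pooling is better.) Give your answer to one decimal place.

-107.9

Least-cost separating signal: w* solves 2080 = 10346 − 236·w*, so w* = (10346 − 2080)/236 ≈ 35.0254.
Peach type's separating payoff: 10346 − 114 × w* = 10346 − 114 × (10346 − 2080)/236 = 10346 − 942324/236 ≈ 6353.102.
Pooling payoff: 0.53 × 10346 + 0.47 × 2080 = 6460.98.
Difference: 6353.102 − 6460.98 = -107.878, i.e. -107.9 to one decimal place.
The peach type would prefer the pooling outcome.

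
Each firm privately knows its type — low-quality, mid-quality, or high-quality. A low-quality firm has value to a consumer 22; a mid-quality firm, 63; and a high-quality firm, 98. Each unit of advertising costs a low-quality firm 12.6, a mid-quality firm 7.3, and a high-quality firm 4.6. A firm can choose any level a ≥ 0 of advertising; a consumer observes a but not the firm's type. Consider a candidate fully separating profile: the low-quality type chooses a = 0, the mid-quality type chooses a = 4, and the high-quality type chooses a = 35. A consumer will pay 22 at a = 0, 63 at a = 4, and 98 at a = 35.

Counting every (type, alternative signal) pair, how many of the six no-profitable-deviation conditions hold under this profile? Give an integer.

Low-quality (own payoff 22): to a=4 gives 63 − 12.6×4 = 12.6 → no gain ✓; to a=35 gives 98 − 12.6×35 = -343 → no gain ✓.
High-quality (own payoff 98 − 4.6×35 = -63): to a=0 gives 22 → profitable ✗; to a=4 gives 63 − 4.6×4 = 44.6 → profitable ✗.
Mid-quality (own payoff 63 − 7.3×4 = 33.8): to a=0 gives 22 → no gain ✓; to a=35 gives 98 − 7.3×35 = -157.5 → no gain ✓.
4 of the 6 constraints hold; not an equilibrium.

4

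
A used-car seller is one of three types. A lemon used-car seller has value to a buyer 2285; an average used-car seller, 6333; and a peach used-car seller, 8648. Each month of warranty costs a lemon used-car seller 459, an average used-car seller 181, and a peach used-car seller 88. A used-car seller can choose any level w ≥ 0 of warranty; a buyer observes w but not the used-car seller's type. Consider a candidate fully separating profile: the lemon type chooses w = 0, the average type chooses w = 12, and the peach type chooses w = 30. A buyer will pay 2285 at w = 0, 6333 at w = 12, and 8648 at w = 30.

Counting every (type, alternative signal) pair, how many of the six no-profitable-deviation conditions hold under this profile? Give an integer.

Lemon (own payoff 2285): to w=12 gives 6333 − 459×12 = 825 → no gain ✓; to w=30 gives 8648 − 459×30 = -5122 → no gain ✓.
Average (own payoff 6333 − 181×12 = 4161): to w=0 gives 2285 → no gain ✓; to w=30 gives 8648 − 181×30 = 3218 → no gain ✓.
Peach (own payoff 8648 − 88×30 = 6008): to w=0 gives 2285 → no gain ✓; to w=12 gives 6333 − 88×12 = 5277 → no gain ✓.
6 of the 6 constraints hold; this profile is a separating equilibrium.

6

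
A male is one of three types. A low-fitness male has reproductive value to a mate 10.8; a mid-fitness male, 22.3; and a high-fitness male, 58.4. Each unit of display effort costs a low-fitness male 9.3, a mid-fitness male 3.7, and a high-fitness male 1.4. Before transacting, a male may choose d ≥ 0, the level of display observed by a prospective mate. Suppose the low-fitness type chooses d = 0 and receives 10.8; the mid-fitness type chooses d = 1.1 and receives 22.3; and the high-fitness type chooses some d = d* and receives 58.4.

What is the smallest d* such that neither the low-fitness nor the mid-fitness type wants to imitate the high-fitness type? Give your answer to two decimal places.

10.86

Low-fitness type (on-path payoff 10.8) won't mimic when 10.8 ≥ 58.4 − 9.3·d*, i.e. d* ≥ 5.12.
Mid-fitness type (on-path payoff 22.3 − 3.7×1.1 = 18.23) won't mimic when 18.23 ≥ 58.4 − 3.7·d*, i.e. d* ≥ 10.86.
Both must hold, so d* = max(5.12, 10.86) = 10.86. The mid-fitness type's constraint binds.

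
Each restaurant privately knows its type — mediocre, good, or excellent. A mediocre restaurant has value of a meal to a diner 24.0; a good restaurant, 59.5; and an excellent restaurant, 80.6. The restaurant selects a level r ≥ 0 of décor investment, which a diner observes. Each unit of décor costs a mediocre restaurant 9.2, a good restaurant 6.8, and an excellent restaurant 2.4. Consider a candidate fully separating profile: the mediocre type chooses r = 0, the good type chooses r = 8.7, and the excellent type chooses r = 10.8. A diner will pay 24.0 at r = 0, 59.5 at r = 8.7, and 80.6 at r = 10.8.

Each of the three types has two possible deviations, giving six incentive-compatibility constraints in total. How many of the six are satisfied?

Excellent (own payoff 80.6 − 2.4×10.8 = 54.68): to r=0 gives 24.0 → no gain ✓; to r=8.7 gives 59.5 − 2.4×8.7 = 38.62 → no gain ✓.
Good (own payoff 59.5 − 6.8×8.7 = 0.34): to r=0 gives 24.0 → profitable ✗; to r=10.8 gives 80.6 − 6.8×10.8 = 7.16 → profitable ✗.
Mediocre (own payoff 24.0): to r=8.7 gives 59.5 − 9.2×8.7 = -20.54 → no gain ✓; to r=10.8 gives 80.6 − 9.2×10.8 = -18.76 → no gain ✓.
4 of the 6 constraints hold; not an equilibrium.

4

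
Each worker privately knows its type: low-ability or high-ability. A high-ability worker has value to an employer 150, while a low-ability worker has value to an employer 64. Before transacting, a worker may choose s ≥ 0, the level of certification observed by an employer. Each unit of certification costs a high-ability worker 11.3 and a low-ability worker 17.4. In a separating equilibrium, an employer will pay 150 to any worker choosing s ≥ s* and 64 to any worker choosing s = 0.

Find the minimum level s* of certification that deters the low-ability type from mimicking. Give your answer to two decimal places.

4.94

A low-ability worker choosing s = 0 receives 64.
Imitating at s* instead would pay 150 at cost 17.4·s*, netting 150 − 17.4·s*.
Indifference: 64 = 150 − 17.4·s*, so s* = (150 − 64) / 17.4 ≈ 4.94.
This is the low-ability type's binding incentive-compatibility constraint; any s ≥ 4.94 sustains separation on that side.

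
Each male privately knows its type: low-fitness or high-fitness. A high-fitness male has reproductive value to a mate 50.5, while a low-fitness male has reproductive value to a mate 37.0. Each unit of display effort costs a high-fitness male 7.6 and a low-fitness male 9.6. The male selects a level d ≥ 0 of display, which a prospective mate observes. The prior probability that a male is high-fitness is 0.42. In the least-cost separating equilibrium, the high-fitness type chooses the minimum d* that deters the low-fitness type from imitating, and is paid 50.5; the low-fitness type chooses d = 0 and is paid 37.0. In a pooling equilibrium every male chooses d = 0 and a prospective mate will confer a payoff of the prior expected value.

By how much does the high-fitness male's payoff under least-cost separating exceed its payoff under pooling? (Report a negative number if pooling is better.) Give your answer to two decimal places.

-2.86

Least-cost separating signal: d* solves 37.0 = 50.5 − 9.6·d*, so d* = (50.5 − 37.0)/9.6 ≈ 1.4063.
High-fitness type's separating payoff: 50.5 − 7.6 × d* = 50.5 − 7.6 × (50.5 − 37.0)/9.6 = 50.5 − 102.6/9.6 = 39.8125.
Pooling payoff: 0.42 × 50.5 + 0.58 × 37.0 = 42.67.
Difference: 39.8125 − 42.67 = -2.8575, i.e. -2.86 to two decimal places.
The high-fitness type would prefer the pooling outcome.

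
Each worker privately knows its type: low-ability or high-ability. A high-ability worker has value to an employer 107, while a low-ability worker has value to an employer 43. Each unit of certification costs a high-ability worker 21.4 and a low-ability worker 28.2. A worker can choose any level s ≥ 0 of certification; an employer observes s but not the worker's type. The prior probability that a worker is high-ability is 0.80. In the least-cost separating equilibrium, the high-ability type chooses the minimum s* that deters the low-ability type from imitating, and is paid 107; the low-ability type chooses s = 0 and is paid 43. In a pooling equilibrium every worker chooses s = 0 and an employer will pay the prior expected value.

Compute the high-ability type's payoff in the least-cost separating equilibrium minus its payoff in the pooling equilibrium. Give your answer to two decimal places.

Least-cost separating signal: s* solves 43 = 107 − 28.2·s*, so s* = (107 − 43)/28.2 ≈ 2.2695.
High-ability type's separating payoff: 107 − 21.4 × s* = 107 − 21.4 × (107 − 43)/28.2 = 107 − 1369.6/28.2 ≈ 58.4326.
Pooling payoff: 0.80 × 107 + 0.20 × 43 = 94.2.
Difference: 58.4326 − 94.2 = -35.7674, i.e. -35.77 to two decimal places.
The high-ability type would prefer the pooling outcome.

-35.77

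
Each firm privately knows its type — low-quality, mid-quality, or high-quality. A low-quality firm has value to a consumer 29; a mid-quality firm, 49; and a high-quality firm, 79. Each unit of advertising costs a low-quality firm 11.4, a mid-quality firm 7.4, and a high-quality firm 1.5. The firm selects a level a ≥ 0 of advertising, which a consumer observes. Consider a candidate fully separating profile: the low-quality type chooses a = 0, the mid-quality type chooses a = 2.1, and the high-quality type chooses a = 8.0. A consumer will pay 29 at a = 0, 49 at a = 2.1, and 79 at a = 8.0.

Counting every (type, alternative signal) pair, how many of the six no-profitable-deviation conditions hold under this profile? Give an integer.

6

Low-quality (own payoff 29): to a=2.1 gives 49 − 11.4×2.1 = 25.06 → no gain ✓; to a=8.0 gives 79 − 11.4×8.0 = -12.2 → no gain ✓.
High-quality (own payoff 79 − 1.5×8.0 = 67): to a=0 gives 29 → no gain ✓; to a=2.1 gives 49 − 1.5×2.1 = 45.85 → no gain ✓.
Mid-quality (own payoff 49 − 7.4×2.1 = 33.46): to a=0 gives 29 → no gain ✓; to a=8.0 gives 79 − 7.4×8.0 = 19.8 → no gain ✓.
6 of the 6 constraints hold; this profile is a separating equilibrium.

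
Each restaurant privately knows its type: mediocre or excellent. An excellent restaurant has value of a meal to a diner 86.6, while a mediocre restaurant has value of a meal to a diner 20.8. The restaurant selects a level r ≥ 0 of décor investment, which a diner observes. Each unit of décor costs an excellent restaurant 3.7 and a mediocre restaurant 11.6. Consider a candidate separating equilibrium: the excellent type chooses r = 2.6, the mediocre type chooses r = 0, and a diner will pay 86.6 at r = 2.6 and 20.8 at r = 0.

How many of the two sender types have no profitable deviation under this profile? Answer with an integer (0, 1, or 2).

Excellent type: signal → 86.6 − 3.7 × 2.6 = 76.98; deviate to 0 → 20.8. IC holds (76.98 ≥ 20.8).
Mediocre type: stay at 0 → 20.8; mimic → 86.6 − 11.6 × 2.6 = 56.44. IC fails (20.8 < 56.44).
1 of 2 constraints hold, so this profile is not an equilibrium.

1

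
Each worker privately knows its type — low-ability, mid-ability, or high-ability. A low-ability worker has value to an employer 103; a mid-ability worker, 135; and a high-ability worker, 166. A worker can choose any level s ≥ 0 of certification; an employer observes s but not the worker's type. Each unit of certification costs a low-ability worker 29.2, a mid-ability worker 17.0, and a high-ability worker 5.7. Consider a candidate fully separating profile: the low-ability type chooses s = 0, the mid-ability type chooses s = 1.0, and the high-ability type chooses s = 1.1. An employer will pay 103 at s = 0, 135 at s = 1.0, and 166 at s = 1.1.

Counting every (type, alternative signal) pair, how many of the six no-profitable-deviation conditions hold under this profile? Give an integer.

3

High-ability (own payoff 166 − 5.7×1.1 = 159.73): to s=0 gives 103 → no gain ✓; to s=1.0 gives 135 − 5.7×1.0 = 129.3 → no gain ✓.
Mid-ability (own payoff 135 − 17.0×1.0 = 118): to s=0 gives 103 → no gain ✓; to s=1.1 gives 166 − 17.0×1.1 = 147.3 → profitable ✗.
Low-ability (own payoff 103): to s=1.0 gives 135 − 29.2×1.0 = 105.8 → profitable ✗; to s=1.1 gives 166 − 29.2×1.1 = 133.88 → profitable ✗.
3 of the 6 constraints hold; not an equilibrium.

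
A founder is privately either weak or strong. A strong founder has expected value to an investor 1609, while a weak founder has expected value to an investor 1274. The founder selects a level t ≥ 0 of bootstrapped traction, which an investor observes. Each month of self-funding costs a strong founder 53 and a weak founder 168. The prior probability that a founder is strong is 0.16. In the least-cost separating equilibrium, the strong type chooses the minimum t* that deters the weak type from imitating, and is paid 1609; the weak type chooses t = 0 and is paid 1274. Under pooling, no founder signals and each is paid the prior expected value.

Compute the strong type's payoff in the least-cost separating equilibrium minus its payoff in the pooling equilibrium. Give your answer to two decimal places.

175.72

Least-cost separating signal: t* solves 1274 = 1609 − 168·t*, so t* = (1609 − 1274)/168 ≈ 1.9940.
Strong type's separating payoff: 1609 − 53 × t* = 1609 − 53 × (1609 − 1274)/168 = 1609 − 17755/168 ≈ 1503.3155.
Pooling payoff: 0.16 × 1609 + 0.84 × 1274 = 1327.6.
Difference: 1503.3155 − 1327.6 = 175.7155, i.e. 175.72 to two decimal places.
The strong type prefers to separate.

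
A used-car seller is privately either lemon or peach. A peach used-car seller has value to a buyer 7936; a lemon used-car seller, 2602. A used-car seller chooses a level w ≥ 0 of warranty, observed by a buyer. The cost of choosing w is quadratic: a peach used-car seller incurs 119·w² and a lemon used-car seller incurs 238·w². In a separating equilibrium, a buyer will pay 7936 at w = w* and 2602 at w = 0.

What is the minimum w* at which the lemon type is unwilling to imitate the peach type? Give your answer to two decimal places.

The lemon type at w = 0 receives 2602; imitating at w* yields 7936 − 238·w*².
Indifference: 2602 = 7936 − 238·w*², so w*² = (7936 − 2602) / 238 ≈ 22.4118.
w* = √22.4118 ≈ 4.73.

4.73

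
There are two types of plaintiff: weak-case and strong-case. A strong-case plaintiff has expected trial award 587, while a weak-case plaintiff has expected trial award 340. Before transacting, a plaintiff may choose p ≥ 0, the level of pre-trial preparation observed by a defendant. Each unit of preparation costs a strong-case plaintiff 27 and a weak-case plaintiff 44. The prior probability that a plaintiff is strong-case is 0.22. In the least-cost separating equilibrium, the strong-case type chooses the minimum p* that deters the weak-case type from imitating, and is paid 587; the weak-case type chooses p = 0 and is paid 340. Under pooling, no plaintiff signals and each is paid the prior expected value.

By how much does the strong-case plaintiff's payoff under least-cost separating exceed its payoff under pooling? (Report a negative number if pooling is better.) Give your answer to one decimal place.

41.1

Least-cost separating signal: p* solves 340 = 587 − 44·p*, so p* = (587 − 340)/44 ≈ 5.6136.
Strong-case type's separating payoff: 587 − 27 × p* = 587 − 27 × (587 − 340)/44 = 587 − 6669/44 ≈ 435.432.
Pooling payoff: 0.22 × 587 + 0.78 × 340 = 394.34.
Difference: 435.432 − 394.34 = 41.092, i.e. 41.1 to one decimal place.
The strong-case type prefers to separate.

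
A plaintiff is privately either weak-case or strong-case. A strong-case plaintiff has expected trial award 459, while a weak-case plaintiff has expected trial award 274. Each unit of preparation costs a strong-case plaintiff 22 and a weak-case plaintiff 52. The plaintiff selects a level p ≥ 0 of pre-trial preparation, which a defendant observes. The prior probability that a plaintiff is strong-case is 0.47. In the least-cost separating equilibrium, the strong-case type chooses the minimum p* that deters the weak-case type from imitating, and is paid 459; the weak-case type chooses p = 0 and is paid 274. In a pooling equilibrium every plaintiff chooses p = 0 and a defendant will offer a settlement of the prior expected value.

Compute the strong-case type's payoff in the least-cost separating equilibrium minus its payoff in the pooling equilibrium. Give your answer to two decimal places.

19.78

Least-cost separating signal: p* solves 274 = 459 − 52·p*, so p* = (459 − 274)/52 ≈ 3.5577.
Strong-case type's separating payoff: 459 − 22 × p* = 459 − 22 × (459 − 274)/52 = 459 − 4070/52 ≈ 380.7308.
Pooling payoff: 0.47 × 459 + 0.53 × 274 = 360.95.
Difference: 380.7308 − 360.95 = 19.7808, i.e. 19.78 to two decimal places.
The strong-case type prefers to separate.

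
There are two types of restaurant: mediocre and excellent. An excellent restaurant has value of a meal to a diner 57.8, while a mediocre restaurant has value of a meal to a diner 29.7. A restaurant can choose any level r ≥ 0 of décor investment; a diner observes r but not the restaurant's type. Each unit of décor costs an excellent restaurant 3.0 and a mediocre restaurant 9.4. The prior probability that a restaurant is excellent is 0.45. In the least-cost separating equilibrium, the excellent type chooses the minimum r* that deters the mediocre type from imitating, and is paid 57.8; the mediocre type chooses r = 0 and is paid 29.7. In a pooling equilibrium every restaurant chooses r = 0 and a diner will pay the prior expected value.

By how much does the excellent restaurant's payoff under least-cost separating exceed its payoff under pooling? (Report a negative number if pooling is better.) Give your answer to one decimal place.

6.5

Least-cost separating signal: r* solves 29.7 = 57.8 − 9.4·r*, so r* = (57.8 − 29.7)/9.4 ≈ 2.9894.
Excellent type's separating payoff: 57.8 − 3.0 × r* = 57.8 − 3.0 × (57.8 − 29.7)/9.4 = 57.8 − 84.3/9.4 ≈ 48.832.
Pooling payoff: 0.45 × 57.8 + 0.55 × 29.7 = 42.345.
Difference: 48.832 − 42.345 = 6.487, i.e. 6.5 to one decimal place.
The excellent type prefers to separate.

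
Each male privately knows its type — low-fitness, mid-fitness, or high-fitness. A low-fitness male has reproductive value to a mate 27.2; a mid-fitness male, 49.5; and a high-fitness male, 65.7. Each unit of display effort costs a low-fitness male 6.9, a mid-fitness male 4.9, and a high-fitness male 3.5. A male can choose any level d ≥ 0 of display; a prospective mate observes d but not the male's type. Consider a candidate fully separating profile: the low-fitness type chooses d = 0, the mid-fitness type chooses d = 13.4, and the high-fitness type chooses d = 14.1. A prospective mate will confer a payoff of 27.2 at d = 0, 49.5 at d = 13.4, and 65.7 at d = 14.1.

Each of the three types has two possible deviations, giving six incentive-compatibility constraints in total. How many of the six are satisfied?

Mid-fitness (own payoff 49.5 − 4.9×13.4 = -16.16): to d=0 gives 27.2 → profitable ✗; to d=14.1 gives 65.7 − 4.9×14.1 = -3.39 → profitable ✗.
Low-fitness (own payoff 27.2): to d=13.4 gives 49.5 − 6.9×13.4 = -42.96 → no gain ✓; to d=14.1 gives 65.7 − 6.9×14.1 = -31.59 → no gain ✓.
High-fitness (own payoff 65.7 − 3.5×14.1 = 16.35): to d=0 gives 27.2 → profitable ✗; to d=13.4 gives 49.5 − 3.5×13.4 = 2.6 → no gain ✓.
3 of the 6 constraints hold; not an equilibrium.

3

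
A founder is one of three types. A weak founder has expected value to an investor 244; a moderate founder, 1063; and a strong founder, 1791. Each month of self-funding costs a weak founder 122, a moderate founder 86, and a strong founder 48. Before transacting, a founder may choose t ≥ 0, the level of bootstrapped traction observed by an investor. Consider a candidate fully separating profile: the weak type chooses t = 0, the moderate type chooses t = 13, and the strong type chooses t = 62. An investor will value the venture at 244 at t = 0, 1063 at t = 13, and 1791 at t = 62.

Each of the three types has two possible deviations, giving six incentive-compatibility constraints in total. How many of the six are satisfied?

Weak (own payoff 244): to t=13 gives 1063 − 122×13 = -523 → no gain ✓; to t=62 gives 1791 − 122×62 = -5773 → no gain ✓.
Moderate (own payoff 1063 − 86×13 = -55): to t=0 gives 244 → profitable ✗; to t=62 gives 1791 − 86×62 = -3541 → no gain ✓.
Strong (own payoff 1791 − 48×62 = -1185): to t=0 gives 244 → profitable ✗; to t=13 gives 1063 − 48×13 = 439 → profitable ✗.
3 of the 6 constraints hold; not an equilibrium.

3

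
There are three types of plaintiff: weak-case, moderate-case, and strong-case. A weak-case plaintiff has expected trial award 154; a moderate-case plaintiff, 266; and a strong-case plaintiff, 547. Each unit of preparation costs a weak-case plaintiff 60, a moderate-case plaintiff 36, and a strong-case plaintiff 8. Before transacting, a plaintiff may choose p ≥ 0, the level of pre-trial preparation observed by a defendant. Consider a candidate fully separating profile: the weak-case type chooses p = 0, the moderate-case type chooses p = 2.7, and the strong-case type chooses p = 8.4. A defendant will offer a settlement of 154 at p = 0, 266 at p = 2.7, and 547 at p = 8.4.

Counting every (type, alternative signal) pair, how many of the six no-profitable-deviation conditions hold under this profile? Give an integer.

5

Moderate-case (own payoff 266 − 36×2.7 = 168.8): to p=0 gives 154 → no gain ✓; to p=8.4 gives 547 − 36×8.4 = 244.6 → profitable ✗.
Weak-case (own payoff 154): to p=2.7 gives 266 − 60×2.7 = 104 → no gain ✓; to p=8.4 gives 547 − 60×8.4 = 43 → no gain ✓.
Strong-case (own payoff 547 − 8×8.4 = 479.8): to p=0 gives 154 → no gain ✓; to p=2.7 gives 266 − 8×2.7 = 244.4 → no gain ✓.
5 of the 6 constraints hold; not an equilibrium.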